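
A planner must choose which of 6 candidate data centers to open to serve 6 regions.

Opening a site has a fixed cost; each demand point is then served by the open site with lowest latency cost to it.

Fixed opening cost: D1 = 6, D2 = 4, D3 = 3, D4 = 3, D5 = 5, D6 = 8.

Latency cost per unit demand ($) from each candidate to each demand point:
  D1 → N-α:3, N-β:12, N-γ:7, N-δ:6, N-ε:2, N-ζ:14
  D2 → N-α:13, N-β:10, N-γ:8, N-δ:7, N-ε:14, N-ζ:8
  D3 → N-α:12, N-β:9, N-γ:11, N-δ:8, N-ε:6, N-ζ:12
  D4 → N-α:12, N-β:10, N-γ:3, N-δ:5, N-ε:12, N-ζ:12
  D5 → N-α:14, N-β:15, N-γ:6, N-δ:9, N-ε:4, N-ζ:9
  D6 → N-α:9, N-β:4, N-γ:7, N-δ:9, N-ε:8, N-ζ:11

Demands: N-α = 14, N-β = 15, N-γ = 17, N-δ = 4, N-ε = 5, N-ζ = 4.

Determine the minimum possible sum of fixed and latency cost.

236

Open {D1, D2, D4, D6}: assign each demand point to its cheapest open site.
  N-α→D1 14×3=42, N-β→D6 15×4=60, N-γ→D4 17×3=51, N-δ→D4 4×5=20, N-ε→D1 5×2=10, N-ζ→D2 4×8=32
  latency cost 215, fixed 21 → total 236.
Compare {D1, D2, D3, D4, D6}: latency cost 215 + fixed 24 = 239.
Compare {D1, D4, D5, D6}: latency cost 219 + fixed 22 = 241.
Compare {D1, D2, D4, D5, D6}: latency cost 215 + fixed 26 = 241.
All other subsets cost ≥ 239. Minimum total cost: 236.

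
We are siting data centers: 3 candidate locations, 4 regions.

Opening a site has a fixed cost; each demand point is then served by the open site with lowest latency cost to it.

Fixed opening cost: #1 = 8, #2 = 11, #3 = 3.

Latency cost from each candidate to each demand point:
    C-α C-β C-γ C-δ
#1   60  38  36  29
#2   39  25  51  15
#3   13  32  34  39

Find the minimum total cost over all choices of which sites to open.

101

Open {#2, #3}: assign each demand point to its cheapest open site.
  C-α→#3 13, C-β→#2 25, C-γ→#3 34, C-δ→#2 15
  latency cost 87, fixed 14 → total 101.
Compare {#1, #2, #3}: latency cost 87 + fixed 22 = 109.
Compare {#1, #3}: latency cost 108 + fixed 11 = 119.
Compare {#3}: latency cost 118 + fixed 3 = 121.
All other subsets cost ≥ 109. Minimum total cost: 101.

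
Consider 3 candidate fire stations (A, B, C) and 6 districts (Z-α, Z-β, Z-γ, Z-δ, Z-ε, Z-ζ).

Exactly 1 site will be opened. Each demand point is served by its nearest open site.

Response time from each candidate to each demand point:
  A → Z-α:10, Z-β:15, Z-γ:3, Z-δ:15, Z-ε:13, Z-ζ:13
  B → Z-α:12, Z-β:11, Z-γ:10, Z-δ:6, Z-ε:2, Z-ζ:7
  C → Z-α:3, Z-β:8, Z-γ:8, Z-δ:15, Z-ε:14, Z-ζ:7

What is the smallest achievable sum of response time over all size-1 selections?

Open {B}.
  Z-α→B 12, Z-β→B 11, Z-γ→B 10, Z-δ→B 6, Z-ε→B 2, Z-ζ→B 7  ⇒ total 48.
Compare {C}: total 55.
Compare {A}: total 69.

48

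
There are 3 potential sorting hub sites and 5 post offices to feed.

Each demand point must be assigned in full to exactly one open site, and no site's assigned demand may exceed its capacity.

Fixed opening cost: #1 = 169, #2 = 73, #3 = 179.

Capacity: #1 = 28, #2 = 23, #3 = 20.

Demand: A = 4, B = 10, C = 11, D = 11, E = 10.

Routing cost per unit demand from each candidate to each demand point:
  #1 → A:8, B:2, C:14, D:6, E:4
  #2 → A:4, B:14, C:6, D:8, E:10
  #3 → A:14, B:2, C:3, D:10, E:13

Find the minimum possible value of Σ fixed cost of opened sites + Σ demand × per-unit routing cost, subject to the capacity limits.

488

Open {#1, #2}; cheapest assignment that respects the capacities:
  #1 (cap 28, load 24): A, B, E — cost 4×8 + 10×2 + 10×4 = 92
  #2 (cap 23, load 22): C, D — cost 11×6 + 11×8 = 154
  Shipping 246, fixed 242 → total 488.
  Any other capacity-feasible assignment to {#1, #2} ships for at least 246.
Compare {#1, #2, #3}: its best feasible assignment gives total 618.
Compare {#1, #3}: its best feasible assignment gives total 750.
Every other set of open sites that can feasibly serve all demand totals ≥ 618 even under its best assignment. Minimum: 488.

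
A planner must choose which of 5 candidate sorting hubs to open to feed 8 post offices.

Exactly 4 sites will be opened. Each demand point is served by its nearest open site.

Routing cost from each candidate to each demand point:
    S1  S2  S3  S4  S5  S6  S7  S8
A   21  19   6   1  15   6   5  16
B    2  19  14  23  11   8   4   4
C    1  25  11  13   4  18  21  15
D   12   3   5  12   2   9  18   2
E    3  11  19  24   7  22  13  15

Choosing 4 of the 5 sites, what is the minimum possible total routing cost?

Open {A, B, C, D}.
  S1→C 1, S2→D 3, S3→D 5, S4→A 1, S5→D 2, S6→A 6, S7→B 4, S8→D 2  ⇒ total 24.
Compare {A, B, D, E}: total 25.
Compare {A, C, D, E}: total 25.
No size-4 selection does better; minimum is 24.

24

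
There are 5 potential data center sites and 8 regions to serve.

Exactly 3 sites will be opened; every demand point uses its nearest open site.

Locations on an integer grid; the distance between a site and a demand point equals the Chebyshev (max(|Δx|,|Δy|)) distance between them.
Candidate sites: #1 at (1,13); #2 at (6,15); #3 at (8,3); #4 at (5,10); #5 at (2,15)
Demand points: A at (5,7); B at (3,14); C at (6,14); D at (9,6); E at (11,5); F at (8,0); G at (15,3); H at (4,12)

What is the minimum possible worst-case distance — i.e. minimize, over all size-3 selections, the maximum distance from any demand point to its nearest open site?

7

Open {#1, #2, #3}.
  Farthest demand point is G at distance 7 (to #3); all others are ≤ 7.
With {#1, #3, #4} the worst case is 7.
With {#1, #3, #5} the worst case is 7.
No size-3 selection achieves below 7.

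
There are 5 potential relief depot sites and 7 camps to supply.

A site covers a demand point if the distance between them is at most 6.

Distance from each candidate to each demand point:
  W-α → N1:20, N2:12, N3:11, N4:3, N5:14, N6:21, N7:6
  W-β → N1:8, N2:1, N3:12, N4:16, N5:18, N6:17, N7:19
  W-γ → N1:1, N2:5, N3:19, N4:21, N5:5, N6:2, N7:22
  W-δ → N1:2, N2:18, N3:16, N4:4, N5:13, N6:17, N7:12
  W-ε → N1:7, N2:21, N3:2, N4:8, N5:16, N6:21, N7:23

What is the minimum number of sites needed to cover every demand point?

3

Coverage sets (demand points within 6 of each site):
  W-α: {N4, N7}
  W-β: {N2}
  W-γ: {N1, N2, N5, N6}
  W-δ: {N1, N4}
  W-ε: {N3}
No 2 sites suffice: every size-2 union leaves at least one demand point uncovered.
But {W-α, W-γ, W-ε} covers everything, so the minimum is 3.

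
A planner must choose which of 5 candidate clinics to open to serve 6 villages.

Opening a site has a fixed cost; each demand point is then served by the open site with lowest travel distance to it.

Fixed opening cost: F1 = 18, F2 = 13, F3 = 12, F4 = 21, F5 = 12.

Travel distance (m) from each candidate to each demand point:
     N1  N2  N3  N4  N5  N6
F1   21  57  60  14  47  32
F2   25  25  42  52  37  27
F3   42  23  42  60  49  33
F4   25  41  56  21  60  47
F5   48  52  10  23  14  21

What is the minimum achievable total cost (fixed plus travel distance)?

143

Open {F2, F5}: assign each demand point to its cheapest open site.
  N1→F2 25, N2→F2 25, N3→F5 10, N4→F5 23, N5→F5 14, N6→F5 21
  travel distance 118, fixed 25 → total 143.
Compare {F1, F3, F5}: travel distance 103 + fixed 42 = 145.
Compare {F1, F2, F5}: travel distance 105 + fixed 43 = 148.
Compare {F2, F3, F5}: travel distance 116 + fixed 37 = 153.
All other subsets cost ≥ 145. Minimum total cost: 143.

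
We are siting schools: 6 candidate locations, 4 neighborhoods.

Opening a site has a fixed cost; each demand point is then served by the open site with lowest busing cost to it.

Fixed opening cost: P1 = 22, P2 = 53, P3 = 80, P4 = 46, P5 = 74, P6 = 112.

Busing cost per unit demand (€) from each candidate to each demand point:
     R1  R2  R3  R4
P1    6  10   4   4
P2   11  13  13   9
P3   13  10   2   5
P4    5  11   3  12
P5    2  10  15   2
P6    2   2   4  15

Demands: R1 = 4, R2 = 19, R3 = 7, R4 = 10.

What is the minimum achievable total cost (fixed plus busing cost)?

248

Open {P1, P6}: assign each demand point to its cheapest open site.
  R1→P6 4×2=8, R2→P6 19×2=38, R3→P1 7×4=28, R4→P1 10×4=40
  busing cost 114, fixed 134 → total 248.
Compare {P5, P6}: busing cost 94 + fixed 186 = 280.
Compare {P1, P4, P6}: busing cost 107 + fixed 180 = 287.
Compare {P1, P2, P6}: busing cost 114 + fixed 187 = 301.
All other subsets cost ≥ 280. Minimum total cost: 248.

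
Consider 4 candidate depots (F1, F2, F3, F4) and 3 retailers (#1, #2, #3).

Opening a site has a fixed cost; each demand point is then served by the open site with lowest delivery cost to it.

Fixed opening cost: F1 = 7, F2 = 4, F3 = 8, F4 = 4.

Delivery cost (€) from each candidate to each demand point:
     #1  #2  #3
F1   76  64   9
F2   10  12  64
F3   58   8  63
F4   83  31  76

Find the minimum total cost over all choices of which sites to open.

42

Open {F1, F2}: assign each demand point to its cheapest open site.
  #1→F2 10, #2→F2 12, #3→F1 9
  delivery cost 31, fixed 11 → total 42.
Compare {F1, F2, F3}: delivery cost 27 + fixed 19 = 46.
Compare {F1, F2, F4}: delivery cost 31 + fixed 15 = 46.
Compare {F1, F2, F3, F4}: delivery cost 27 + fixed 23 = 50.
All other subsets cost ≥ 46. Minimum total cost: 42.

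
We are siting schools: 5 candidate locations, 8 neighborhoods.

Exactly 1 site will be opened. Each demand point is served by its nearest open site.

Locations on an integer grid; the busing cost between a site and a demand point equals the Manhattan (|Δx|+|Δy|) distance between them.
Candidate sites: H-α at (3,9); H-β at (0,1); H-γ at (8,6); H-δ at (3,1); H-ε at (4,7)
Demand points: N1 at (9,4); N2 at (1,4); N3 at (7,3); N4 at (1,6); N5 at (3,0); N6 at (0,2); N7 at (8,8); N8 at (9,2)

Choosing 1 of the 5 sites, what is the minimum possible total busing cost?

Open {H-δ}.
  N1→H-δ 9, N2→H-δ 5, N3→H-δ 6, N4→H-δ 7, N5→H-δ 1, N6→H-δ 4, N7→H-δ 12, N8→H-δ 7  ⇒ total 51.
Compare {H-γ}: total 53.
Compare {H-ε}: total 57.
No size-1 selection does better; minimum is 51.

51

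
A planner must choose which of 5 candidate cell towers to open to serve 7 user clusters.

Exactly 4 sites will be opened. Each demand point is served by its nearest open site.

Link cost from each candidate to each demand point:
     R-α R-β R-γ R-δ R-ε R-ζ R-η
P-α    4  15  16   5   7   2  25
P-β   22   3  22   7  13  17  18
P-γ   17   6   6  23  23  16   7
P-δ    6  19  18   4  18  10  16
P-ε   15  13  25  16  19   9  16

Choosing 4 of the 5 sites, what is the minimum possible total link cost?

Open {P-α, P-β, P-γ, P-δ}.
  R-α→P-α 4, R-β→P-β 3, R-γ→P-γ 6, R-δ→P-δ 4, R-ε→P-α 7, R-ζ→P-α 2, R-η→P-γ 7  ⇒ total 33.
Compare {P-α, P-β, P-γ, P-ε}: total 34.
Compare {P-α, P-γ, P-δ, P-ε}: total 36.
No size-4 selection does better; minimum is 33.

33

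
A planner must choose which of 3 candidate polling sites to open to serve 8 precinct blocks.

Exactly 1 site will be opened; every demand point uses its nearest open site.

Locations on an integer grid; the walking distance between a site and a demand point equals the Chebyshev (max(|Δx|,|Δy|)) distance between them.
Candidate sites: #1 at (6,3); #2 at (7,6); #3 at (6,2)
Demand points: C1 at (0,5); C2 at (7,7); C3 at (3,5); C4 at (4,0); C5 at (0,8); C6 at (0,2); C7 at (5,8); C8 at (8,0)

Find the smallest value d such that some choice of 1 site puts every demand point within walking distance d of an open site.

6

Open {#1}.
  Farthest demand point is C1 at walking distance 6 (to #1); all others are ≤ 6.
With {#3} the worst case is 6.
With {#2} the worst case is 7.
No size-1 selection achieves below 6.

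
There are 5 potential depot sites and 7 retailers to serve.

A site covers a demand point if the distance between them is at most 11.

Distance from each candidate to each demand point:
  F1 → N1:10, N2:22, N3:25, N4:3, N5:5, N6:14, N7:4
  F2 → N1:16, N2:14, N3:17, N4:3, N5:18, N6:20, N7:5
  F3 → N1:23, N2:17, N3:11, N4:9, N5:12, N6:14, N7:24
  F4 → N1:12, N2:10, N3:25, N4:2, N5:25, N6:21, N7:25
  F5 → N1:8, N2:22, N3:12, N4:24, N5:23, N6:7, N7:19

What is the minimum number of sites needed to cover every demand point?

Coverage sets (demand points within 11 of each site):
  F1: {N1, N4, N5, N7}
  F2: {N4, N7}
  F3: {N3, N4}
  F4: {N2, N4}
  F5: {N1, N6}
No 3 sites suffice: every size-3 union leaves at least one demand point uncovered.
But {F1, F3, F4, F5} covers everything, so the minimum is 4.

4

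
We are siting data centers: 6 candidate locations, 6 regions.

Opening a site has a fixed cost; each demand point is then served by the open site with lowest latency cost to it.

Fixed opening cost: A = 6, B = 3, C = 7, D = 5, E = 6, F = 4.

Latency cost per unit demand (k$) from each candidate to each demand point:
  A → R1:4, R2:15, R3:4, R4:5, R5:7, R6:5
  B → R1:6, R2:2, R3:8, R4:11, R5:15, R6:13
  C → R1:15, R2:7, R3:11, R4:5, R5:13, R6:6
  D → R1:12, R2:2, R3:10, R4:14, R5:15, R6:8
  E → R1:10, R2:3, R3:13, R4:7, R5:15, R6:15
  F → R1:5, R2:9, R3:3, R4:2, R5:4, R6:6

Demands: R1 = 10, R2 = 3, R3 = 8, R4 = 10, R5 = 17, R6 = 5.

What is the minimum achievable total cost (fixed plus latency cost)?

Open {A, B, F}: assign each demand point to its cheapest open site.
  R1→A 10×4=40, R2→B 3×2=6, R3→F 8×3=24, R4→F 10×2=20, R5→F 17×4=68, R6→A 5×5=25
  latency cost 183, fixed 13 → total 196.
Compare {A, D, F}: latency cost 183 + fixed 15 = 198.
Compare {A, B, D, F}: latency cost 183 + fixed 18 = 201.
Compare {A, E, F}: latency cost 186 + fixed 16 = 202.
All other subsets cost ≥ 198. Minimum total cost: 196.

196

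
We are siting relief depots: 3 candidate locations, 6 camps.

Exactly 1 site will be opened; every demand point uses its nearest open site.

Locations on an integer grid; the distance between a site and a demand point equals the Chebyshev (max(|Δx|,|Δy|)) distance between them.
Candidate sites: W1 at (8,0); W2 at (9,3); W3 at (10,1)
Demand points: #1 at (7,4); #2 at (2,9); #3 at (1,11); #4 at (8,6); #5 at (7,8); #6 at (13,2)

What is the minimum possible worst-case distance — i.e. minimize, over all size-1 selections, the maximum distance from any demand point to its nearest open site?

Open {W2}.
  Farthest demand point is #3 at distance 8 (to W2); all others are ≤ 8.
With {W3} the worst case is 10.
With {W1} the worst case is 11.
No size-1 selection achieves below 8.

8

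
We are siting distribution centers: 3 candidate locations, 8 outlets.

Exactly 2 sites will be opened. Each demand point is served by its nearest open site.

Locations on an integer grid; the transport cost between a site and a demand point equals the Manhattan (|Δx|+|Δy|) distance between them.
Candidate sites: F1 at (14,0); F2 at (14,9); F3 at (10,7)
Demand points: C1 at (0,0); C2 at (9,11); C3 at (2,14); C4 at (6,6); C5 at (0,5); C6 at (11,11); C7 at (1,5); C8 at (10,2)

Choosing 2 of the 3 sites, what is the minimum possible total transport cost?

Open {F1, F3}.
  C1→F1 14, C2→F3 5, C3→F3 15, C4→F3 5, C5→F3 12, C6→F3 5, C7→F3 11, C8→F3 5  ⇒ total 72.
Compare {F2, F3}: total 75.
Compare {F1, F2}: total 95.

72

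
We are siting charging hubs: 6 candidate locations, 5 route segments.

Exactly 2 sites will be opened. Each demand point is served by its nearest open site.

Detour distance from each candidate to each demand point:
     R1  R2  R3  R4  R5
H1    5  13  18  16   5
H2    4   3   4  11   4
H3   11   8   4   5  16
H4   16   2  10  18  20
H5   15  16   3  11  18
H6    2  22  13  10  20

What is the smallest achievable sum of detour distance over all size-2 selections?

Open {H2, H3}.
  R1→H2 4, R2→H2 3, R3→H2 4, R4→H3 5, R5→H2 4  ⇒ total 20.
Compare {H2, H6}: total 23.
Compare {H2, H4}: total 25.
No size-2 selection does better; minimum is 20.

20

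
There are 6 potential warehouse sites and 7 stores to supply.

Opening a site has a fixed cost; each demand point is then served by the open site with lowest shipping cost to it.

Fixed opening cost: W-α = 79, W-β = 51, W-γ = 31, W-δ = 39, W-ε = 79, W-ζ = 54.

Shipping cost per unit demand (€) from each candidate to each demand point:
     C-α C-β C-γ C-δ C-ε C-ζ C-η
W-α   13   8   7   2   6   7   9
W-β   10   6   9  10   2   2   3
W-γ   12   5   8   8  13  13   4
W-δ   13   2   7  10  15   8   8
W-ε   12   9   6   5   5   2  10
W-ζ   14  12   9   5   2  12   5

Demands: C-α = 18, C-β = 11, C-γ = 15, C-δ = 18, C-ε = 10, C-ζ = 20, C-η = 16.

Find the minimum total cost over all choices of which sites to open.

Open {W-α, W-β, W-δ}: assign each demand point to its cheapest open site.
  C-α→W-β 18×10=180, C-β→W-δ 11×2=22, C-γ→W-α 15×7=105, C-δ→W-α 18×2=36, C-ε→W-β 10×2=20, C-ζ→W-β 20×2=40, C-η→W-β 16×3=48
  shipping cost 451, fixed 169 → total 620.
Compare {W-α, W-β}: shipping cost 495 + fixed 130 = 625.
Compare {W-α, W-β, W-γ}: shipping cost 484 + fixed 161 = 645.
Compare {W-β, W-δ, W-ζ}: shipping cost 505 + fixed 144 = 649.
All other subsets cost ≥ 625. Minimum total cost: 620.

620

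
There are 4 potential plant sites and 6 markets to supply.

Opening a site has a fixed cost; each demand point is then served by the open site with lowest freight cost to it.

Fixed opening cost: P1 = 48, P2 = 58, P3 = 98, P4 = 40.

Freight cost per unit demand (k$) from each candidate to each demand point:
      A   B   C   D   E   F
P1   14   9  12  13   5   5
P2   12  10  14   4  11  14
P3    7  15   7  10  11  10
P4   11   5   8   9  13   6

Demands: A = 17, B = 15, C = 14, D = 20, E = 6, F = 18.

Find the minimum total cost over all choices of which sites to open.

Open {P1, P2, P4}: assign each demand point to its cheapest open site.
  A→P4 17×11=187, B→P4 15×5=75, C→P4 14×8=112, D→P2 20×4=80, E→P1 6×5=30, F→P1 18×5=90
  freight cost 574, fixed 146 → total 720.
Compare {P2, P4}: freight cost 628 + fixed 98 = 726.
Compare {P1, P2, P3, P4}: freight cost 492 + fixed 244 = 736.
Compare {P2, P3, P4}: freight cost 546 + fixed 196 = 742.
All other subsets cost ≥ 726. Minimum total cost: 720.

720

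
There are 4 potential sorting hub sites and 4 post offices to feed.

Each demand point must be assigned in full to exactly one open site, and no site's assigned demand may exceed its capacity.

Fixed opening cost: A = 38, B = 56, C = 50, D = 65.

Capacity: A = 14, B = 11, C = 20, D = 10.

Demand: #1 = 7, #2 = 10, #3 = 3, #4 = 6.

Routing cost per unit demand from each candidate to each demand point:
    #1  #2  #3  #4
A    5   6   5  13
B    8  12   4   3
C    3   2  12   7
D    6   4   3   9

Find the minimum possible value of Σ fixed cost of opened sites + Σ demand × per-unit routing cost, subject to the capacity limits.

Open {B, C}; cheapest assignment that respects the capacities:
  B (cap 11, load 9): #3, #4 — cost 3×4 + 6×3 = 30
  C (cap 20, load 17): #1, #2 — cost 7×3 + 10×2 = 41
  Shipping 71, fixed 106 → total 177.
  Any other capacity-feasible assignment to {B, C} ships for at least 71.
Compare {A, C}: its best feasible assignment gives total 200.
Compare {A, B, C}: its best feasible assignment gives total 215.
Every other set of open sites that can feasibly serve all demand totals ≥ 200 even under its best assignment. Minimum: 177.

177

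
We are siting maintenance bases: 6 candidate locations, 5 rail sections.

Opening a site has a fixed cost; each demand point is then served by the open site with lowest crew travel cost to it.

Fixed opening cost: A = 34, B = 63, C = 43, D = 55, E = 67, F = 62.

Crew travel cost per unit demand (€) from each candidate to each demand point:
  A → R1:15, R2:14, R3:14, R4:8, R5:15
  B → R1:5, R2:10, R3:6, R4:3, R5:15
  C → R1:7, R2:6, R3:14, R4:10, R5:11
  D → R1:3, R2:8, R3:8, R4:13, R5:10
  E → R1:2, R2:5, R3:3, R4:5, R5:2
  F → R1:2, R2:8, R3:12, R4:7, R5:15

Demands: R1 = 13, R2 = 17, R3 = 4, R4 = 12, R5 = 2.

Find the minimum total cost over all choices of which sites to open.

Open {E}: assign each demand point to its cheapest open site.
  R1→E 13×2=26, R2→E 17×5=85, R3→E 4×3=12, R4→E 12×5=60, R5→E 2×2=4
  crew travel cost 187, fixed 67 → total 254.
Compare {A, E}: crew travel cost 187 + fixed 101 = 288.
Compare {B, E}: crew travel cost 163 + fixed 130 = 293.
Compare {C, E}: crew travel cost 187 + fixed 110 = 297.
All other subsets cost ≥ 288. Minimum total cost: 254.

254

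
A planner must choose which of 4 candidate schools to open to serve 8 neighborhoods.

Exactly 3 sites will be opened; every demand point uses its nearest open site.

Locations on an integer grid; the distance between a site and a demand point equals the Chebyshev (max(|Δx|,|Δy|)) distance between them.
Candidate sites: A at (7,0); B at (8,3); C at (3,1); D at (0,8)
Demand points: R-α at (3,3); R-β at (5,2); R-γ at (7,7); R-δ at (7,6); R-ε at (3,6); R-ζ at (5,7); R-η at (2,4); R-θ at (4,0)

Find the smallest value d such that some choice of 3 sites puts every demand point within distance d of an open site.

4

Open {A, B, D}.
  Farthest demand point is R-α at distance 4 (to A); all others are ≤ 4.
With {B, C, D} the worst case is 4.
With {A, B, C} the worst case is 5.
No size-3 selection achieves below 4.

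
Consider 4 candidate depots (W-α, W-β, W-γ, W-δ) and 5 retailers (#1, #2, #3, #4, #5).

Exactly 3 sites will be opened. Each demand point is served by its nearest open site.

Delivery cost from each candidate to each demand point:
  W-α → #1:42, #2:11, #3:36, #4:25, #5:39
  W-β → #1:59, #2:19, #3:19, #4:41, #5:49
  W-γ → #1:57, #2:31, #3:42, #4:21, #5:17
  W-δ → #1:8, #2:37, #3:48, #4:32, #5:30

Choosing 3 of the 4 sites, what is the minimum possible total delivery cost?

Open {W-β, W-γ, W-δ}.
  #1→W-δ 8, #2→W-β 19, #3→W-β 19, #4→W-γ 21, #5→W-γ 17  ⇒ total 84.
Compare {W-α, W-β, W-δ}: total 93.
Compare {W-α, W-γ, W-δ}: total 93.
No size-3 selection does better; minimum is 84.

84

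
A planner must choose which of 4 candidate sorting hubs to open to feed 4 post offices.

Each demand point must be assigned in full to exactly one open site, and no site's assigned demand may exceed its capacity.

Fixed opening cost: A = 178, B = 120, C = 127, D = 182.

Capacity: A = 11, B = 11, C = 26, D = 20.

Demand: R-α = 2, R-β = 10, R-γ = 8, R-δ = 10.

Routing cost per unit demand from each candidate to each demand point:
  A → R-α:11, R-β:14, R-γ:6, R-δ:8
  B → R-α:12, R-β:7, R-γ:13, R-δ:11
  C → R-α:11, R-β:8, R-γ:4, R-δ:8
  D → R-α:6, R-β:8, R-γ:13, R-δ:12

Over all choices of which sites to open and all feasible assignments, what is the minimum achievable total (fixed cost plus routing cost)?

451

Open {B, C}; cheapest assignment that respects the capacities:
  B (cap 11, load 10): R-β — cost 10×7 = 70
  C (cap 26, load 20): R-α, R-γ, R-δ — cost 2×11 + 8×4 + 10×8 = 134
  Shipping 204, fixed 247 → total 451.
  Any other capacity-feasible assignment to {B, C} ships for at least 204.
Compare {C, D}: its best feasible assignment gives total 513.
Compare {A, C}: its best feasible assignment gives total 519.
Every other set of open sites that can feasibly serve all demand totals ≥ 513 even under its best assignment. Minimum: 451.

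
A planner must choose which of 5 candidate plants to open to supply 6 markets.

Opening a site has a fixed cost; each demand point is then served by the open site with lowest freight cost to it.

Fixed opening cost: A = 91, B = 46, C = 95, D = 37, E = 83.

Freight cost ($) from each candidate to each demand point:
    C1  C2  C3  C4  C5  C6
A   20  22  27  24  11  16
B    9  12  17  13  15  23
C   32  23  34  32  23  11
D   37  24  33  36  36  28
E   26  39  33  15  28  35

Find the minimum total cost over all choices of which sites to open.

Open {B}: assign each demand point to its cheapest open site.
  C1→B 9, C2→B 12, C3→B 17, C4→B 13, C5→B 15, C6→B 23
  freight cost 89, fixed 46 → total 135.
Compare {B, D}: freight cost 89 + fixed 83 = 172.
Compare {A}: freight cost 120 + fixed 91 = 211.
Compare {A, B}: freight cost 78 + fixed 137 = 215.
All other subsets cost ≥ 172. Minimum total cost: 135.

135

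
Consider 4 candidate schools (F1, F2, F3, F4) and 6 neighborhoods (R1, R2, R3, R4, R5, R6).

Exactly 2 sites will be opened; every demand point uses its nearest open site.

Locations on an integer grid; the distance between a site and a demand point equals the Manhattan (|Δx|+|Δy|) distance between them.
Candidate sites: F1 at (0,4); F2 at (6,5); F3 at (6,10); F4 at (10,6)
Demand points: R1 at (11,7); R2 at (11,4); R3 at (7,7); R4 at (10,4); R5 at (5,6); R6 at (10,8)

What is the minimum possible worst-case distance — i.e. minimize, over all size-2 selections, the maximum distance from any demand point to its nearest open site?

Open {F2, F4}.
  Farthest demand point is R2 at distance 3 (to F4); all others are ≤ 3.
With {F1, F4} the worst case is 5.
With {F3, F4} the worst case is 5.
No size-2 selection achieves below 3.

3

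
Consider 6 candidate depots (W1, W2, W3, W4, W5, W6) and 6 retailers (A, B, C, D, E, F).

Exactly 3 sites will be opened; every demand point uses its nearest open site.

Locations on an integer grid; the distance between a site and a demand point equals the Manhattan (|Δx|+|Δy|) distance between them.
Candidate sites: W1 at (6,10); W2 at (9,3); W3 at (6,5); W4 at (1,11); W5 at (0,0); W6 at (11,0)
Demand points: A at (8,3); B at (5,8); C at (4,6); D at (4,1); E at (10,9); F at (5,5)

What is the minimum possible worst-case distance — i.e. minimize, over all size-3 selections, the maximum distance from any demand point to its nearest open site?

Open {W1, W3, W5}.
  Farthest demand point is D at distance 5 (to W5); all others are ≤ 5.
With {W1, W2, W3} the worst case is 6.
With {W1, W2, W5} the worst case is 6.
No size-3 selection achieves below 5.

5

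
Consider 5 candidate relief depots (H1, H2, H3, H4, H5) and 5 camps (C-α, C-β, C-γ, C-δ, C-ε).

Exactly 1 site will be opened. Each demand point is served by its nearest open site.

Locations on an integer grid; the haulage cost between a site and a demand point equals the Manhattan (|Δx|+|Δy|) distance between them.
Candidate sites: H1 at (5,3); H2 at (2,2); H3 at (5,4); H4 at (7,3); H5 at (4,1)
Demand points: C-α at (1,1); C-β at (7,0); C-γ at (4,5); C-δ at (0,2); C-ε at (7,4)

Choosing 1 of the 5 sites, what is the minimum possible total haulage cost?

Open {H5}.
  C-α→H5 3, C-β→H5 4, C-γ→H5 4, C-δ→H5 5, C-ε→H5 6  ⇒ total 22.
Compare {H1}: total 23.
Compare {H2}: total 23.
No size-1 selection does better; minimum is 22.

22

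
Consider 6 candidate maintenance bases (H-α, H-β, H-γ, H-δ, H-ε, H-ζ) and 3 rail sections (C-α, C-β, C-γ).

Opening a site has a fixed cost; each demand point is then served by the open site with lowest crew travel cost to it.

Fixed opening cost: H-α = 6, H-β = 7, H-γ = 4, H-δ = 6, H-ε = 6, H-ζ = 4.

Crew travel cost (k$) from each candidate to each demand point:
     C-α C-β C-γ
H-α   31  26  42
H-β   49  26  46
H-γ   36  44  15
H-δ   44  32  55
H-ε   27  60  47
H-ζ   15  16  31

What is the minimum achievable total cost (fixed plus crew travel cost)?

Open {H-γ, H-ζ}: assign each demand point to its cheapest open site.
  C-α→H-ζ 15, C-β→H-ζ 16, C-γ→H-γ 15
  crew travel cost 46, fixed 8 → total 54.
Compare {H-α, H-γ, H-ζ}: crew travel cost 46 + fixed 14 = 60.
Compare {H-γ, H-δ, H-ζ}: crew travel cost 46 + fixed 14 = 60.
Compare {H-γ, H-ε, H-ζ}: crew travel cost 46 + fixed 14 = 60.
All other subsets cost ≥ 60. Minimum total cost: 54.

54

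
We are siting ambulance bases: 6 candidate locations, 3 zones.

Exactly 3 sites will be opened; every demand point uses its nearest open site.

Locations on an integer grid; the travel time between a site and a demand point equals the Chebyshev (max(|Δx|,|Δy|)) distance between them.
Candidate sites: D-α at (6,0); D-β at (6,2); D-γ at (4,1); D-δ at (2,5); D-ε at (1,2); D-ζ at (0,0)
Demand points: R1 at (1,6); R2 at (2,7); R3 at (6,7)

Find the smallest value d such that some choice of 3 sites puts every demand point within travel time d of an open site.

Open {D-α, D-β, D-δ}.
  Farthest demand point is R3 at travel time 4 (to D-δ); all others are ≤ 4.
With {D-α, D-γ, D-δ} the worst case is 4.
With {D-α, D-δ, D-ε} the worst case is 4.
No size-3 selection achieves below 4.

4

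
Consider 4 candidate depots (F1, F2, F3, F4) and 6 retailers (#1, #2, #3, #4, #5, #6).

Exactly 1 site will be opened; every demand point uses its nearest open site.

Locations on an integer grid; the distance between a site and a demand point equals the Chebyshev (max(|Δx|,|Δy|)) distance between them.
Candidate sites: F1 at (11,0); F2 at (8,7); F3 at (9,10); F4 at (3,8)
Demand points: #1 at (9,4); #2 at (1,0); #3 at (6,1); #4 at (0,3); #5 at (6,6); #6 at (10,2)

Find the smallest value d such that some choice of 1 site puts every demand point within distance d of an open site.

8

Open {F2}.
  Farthest demand point is #4 at distance 8 (to F2); all others are ≤ 8.
With {F4} the worst case is 8.
With {F3} the worst case is 10.
No size-1 selection achieves below 8.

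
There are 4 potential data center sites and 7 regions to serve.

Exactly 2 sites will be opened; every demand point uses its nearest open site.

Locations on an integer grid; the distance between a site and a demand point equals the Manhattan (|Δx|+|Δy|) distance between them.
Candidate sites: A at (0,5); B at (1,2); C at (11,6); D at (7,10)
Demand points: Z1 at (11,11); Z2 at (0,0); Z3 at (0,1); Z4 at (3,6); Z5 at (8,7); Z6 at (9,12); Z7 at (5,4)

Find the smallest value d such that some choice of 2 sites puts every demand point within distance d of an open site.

Open {A, D}.
  Farthest demand point is Z7 at distance 6 (to A); all others are ≤ 6.
With {B, D} the worst case is 6.
With {A, C} the worst case is 8.
No size-2 selection achieves below 6.

6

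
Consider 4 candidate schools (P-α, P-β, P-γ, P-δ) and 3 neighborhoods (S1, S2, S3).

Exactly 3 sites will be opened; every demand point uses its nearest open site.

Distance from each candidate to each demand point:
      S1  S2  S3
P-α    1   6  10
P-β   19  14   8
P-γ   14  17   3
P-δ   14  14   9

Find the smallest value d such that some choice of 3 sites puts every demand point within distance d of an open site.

Open {P-α, P-β, P-γ}.
  Farthest demand point is S2 at distance 6 (to P-α); all others are ≤ 6.
With {P-α, P-γ, P-δ} the worst case is 6.
With {P-α, P-β, P-δ} the worst case is 8.
No size-3 selection achieves below 6.

6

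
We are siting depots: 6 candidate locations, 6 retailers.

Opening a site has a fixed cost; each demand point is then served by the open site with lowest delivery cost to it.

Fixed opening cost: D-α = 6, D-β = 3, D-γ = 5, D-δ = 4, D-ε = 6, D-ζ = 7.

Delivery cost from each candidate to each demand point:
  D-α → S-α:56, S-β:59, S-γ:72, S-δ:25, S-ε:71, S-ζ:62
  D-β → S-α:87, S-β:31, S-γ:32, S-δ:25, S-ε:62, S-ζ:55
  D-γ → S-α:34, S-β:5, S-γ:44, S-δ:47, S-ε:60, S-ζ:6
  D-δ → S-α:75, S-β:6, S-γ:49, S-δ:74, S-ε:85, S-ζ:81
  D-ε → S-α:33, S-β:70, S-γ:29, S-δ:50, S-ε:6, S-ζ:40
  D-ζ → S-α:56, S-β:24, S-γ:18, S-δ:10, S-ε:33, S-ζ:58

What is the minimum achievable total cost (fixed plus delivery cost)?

96

Open {D-γ, D-ε, D-ζ}: assign each demand point to its cheapest open site.
  S-α→D-ε 33, S-β→D-γ 5, S-γ→D-ζ 18, S-δ→D-ζ 10, S-ε→D-ε 6, S-ζ→D-γ 6
  delivery cost 78, fixed 18 → total 96.
Compare {D-β, D-γ, D-ε, D-ζ}: delivery cost 78 + fixed 21 = 99.
Compare {D-γ, D-δ, D-ε, D-ζ}: delivery cost 78 + fixed 22 = 100.
Compare {D-α, D-γ, D-ε, D-ζ}: delivery cost 78 + fixed 24 = 102.
All other subsets cost ≥ 99. Minimum total cost: 96.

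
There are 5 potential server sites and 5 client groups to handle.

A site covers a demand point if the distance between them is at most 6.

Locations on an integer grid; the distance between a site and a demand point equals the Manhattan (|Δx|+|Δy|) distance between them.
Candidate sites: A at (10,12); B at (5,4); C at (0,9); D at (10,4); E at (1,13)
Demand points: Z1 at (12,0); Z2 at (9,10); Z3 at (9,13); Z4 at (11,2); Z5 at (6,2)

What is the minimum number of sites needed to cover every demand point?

2

Coverage sets (demand points within 6 of each site):
  A: {Z2, Z3}
  B: {Z5}
  C: {}
  D: {Z1, Z4, Z5}
  E: {}
No single site covers all 5 demand points.
But {A, D} covers everything, so the minimum is 2.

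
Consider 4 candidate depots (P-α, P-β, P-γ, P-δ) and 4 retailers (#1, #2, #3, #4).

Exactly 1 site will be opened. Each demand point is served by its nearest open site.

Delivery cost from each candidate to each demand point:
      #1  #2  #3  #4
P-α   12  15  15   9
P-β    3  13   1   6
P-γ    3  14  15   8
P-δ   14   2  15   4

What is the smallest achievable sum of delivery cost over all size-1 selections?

23

Open {P-β}.
  #1→P-β 3, #2→P-β 13, #3→P-β 1, #4→P-β 6  ⇒ total 23.
Compare {P-δ}: total 35.
Compare {P-γ}: total 40.
No size-1 selection does better; minimum is 23.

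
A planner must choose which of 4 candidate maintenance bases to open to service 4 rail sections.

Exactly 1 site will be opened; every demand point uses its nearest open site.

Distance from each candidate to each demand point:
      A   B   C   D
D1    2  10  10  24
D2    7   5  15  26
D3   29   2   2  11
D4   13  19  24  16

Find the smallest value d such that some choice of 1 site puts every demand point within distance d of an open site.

24

Open {D1}.
  Farthest demand point is D at distance 24 (to D1); all others are ≤ 24.
With {D4} the worst case is 24.
With {D2} the worst case is 26.
No size-1 selection achieves below 24.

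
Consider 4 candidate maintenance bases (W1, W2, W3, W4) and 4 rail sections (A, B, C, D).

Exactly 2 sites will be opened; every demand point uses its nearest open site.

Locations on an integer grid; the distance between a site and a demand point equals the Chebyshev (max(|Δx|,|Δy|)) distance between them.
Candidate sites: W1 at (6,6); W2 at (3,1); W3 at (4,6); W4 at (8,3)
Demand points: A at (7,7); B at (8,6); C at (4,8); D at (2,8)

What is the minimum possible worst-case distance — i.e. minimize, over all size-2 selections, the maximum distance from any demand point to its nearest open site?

Open {W1, W3}.
  Farthest demand point is B at distance 2 (to W1); all others are ≤ 2.
With {W3, W4} the worst case is 3.
With {W1, W2} the worst case is 4.
No size-2 selection achieves below 2.

2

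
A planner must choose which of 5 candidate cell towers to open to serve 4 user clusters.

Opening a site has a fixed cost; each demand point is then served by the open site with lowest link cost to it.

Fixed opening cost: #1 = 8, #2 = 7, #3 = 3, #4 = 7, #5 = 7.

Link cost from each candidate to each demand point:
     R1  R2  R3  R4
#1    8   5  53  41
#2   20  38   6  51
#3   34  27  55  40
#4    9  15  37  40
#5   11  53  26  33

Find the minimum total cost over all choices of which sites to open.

74

Open {#1, #2, #5}: assign each demand point to its cheapest open site.
  R1→#1 8, R2→#1 5, R3→#2 6, R4→#5 33
  link cost 52, fixed 22 → total 74.
Compare {#1, #2}: link cost 60 + fixed 15 = 75.
Compare {#1, #2, #3}: link cost 59 + fixed 18 = 77.
Compare {#1, #2, #3, #5}: link cost 52 + fixed 25 = 77.
All other subsets cost ≥ 75. Minimum total cost: 74.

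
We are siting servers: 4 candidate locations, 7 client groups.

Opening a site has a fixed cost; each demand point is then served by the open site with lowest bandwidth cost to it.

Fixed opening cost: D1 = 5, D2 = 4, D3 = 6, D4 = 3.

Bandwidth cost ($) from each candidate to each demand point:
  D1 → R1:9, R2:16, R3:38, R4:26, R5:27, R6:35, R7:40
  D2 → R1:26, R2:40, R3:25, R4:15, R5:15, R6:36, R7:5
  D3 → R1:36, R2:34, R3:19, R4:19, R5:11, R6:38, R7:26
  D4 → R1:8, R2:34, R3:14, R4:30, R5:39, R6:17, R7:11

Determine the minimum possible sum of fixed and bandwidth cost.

Open {D1, D2, D4}: assign each demand point to its cheapest open site.
  R1→D4 8, R2→D1 16, R3→D4 14, R4→D2 15, R5→D2 15, R6→D4 17, R7→D2 5
  bandwidth cost 90, fixed 12 → total 102.
Compare {D1, D2, D3, D4}: bandwidth cost 86 + fixed 18 = 104.
Compare {D1, D3, D4}: bandwidth cost 96 + fixed 14 = 110.
Compare {D2, D4}: bandwidth cost 108 + fixed 7 = 115.
All other subsets cost ≥ 104. Minimum total cost: 102.

102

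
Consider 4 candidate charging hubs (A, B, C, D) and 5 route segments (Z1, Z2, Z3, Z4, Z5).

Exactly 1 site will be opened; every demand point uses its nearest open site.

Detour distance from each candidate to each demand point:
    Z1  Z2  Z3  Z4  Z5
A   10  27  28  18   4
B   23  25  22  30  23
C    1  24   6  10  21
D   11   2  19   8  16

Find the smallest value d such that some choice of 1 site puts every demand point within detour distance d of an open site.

Open {D}.
  Farthest demand point is Z3 at detour distance 19 (to D); all others are ≤ 19.
With {C} the worst case is 24.
With {A} the worst case is 28.
No size-1 selection achieves below 19.

19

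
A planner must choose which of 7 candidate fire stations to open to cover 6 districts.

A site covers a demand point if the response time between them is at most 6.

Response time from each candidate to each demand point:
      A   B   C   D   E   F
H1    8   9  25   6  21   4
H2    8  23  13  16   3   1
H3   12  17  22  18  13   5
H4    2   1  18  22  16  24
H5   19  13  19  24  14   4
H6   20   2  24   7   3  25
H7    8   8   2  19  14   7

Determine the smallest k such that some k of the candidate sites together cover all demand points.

4

Coverage sets (demand points within 6 of each site):
  H1: {D, F}
  H2: {E, F}
  H3: {F}
  H4: {A, B}
  H5: {F}
  H6: {B, E}
  H7: {C}
No 3 sites suffice: every size-3 union leaves at least one demand point uncovered.
But {H1, H2, H4, H7} covers everything, so the minimum is 4.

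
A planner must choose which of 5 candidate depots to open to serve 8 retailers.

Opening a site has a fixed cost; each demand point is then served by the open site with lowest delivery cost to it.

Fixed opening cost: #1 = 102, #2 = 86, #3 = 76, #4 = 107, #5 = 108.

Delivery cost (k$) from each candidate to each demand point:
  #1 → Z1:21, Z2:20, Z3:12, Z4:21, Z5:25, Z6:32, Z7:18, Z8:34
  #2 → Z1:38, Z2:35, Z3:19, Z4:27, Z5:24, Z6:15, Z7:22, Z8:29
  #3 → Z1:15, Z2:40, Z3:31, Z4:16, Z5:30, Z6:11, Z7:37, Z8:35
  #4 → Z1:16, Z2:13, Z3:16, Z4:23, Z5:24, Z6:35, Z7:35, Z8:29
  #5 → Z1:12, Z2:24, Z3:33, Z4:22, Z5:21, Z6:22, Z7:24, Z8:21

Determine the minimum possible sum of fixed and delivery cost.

Open {#1}: assign each demand point to its cheapest open site.
  Z1→#1 21, Z2→#1 20, Z3→#1 12, Z4→#1 21, Z5→#1 25, Z6→#1 32, Z7→#1 18, Z8→#1 34
  delivery cost 183, fixed 102 → total 285.
Compare {#5}: delivery cost 179 + fixed 108 = 287.
Compare {#3}: delivery cost 215 + fixed 76 = 291.
Compare {#2}: delivery cost 209 + fixed 86 = 295.
All other subsets cost ≥ 287. Minimum total cost: 285.

285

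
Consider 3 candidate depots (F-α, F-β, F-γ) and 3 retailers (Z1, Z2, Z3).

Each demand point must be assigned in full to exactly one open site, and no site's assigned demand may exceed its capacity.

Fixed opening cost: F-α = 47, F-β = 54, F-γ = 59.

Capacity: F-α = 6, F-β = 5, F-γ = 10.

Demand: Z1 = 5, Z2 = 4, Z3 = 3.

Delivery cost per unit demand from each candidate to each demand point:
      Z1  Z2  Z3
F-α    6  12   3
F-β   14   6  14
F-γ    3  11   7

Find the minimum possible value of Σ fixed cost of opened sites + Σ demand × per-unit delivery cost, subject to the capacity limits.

Open {F-β, F-γ}; cheapest assignment that respects the capacities:
  F-β (cap 5, load 4): Z2 — cost 4×6 = 24
  F-γ (cap 10, load 8): Z1, Z3 — cost 5×3 + 3×7 = 36
  Shipping 60, fixed 113 → total 173.
  Any other capacity-feasible assignment to {F-β, F-γ} ships for at least 60.
Compare {F-α, F-γ}: its best feasible assignment gives total 174.
Compare {F-α, F-β, F-γ}: its best feasible assignment gives total 208.
Every other set of open sites that can feasibly serve all demand totals ≥ 174 even under its best assignment. Minimum: 173.

173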